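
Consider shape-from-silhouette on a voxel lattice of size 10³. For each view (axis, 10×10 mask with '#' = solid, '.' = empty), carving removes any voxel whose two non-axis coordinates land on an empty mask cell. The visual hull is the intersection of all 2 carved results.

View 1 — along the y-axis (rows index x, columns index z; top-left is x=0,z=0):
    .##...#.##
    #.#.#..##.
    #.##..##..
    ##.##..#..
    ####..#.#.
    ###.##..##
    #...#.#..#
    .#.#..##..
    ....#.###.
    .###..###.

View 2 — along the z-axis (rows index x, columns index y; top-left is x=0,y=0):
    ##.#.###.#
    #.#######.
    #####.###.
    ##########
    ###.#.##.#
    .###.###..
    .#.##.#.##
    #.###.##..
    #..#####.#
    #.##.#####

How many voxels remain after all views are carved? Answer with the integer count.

remaining voxels: 373

before carving: 1000 voxels (10×10×10)
after view 1 [y-axis, 51 of 100 cells solid] → remaining = 510
after view 2 [z-axis, 73 of 100 cells solid] → remaining = 373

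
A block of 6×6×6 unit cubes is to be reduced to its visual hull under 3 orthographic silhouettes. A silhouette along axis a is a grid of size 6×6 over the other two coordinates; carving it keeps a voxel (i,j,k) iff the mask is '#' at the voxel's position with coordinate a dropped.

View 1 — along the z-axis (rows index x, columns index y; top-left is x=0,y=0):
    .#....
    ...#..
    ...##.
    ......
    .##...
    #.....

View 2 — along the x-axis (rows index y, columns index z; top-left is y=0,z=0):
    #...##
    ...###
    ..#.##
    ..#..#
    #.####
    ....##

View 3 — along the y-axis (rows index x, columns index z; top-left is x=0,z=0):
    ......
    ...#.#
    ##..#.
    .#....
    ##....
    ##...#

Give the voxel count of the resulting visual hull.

start: 6×6×6 = 216 voxels
carve view 1 (along z, XY-mask fill 7/36): 42 voxels remain
carve view 2 (along x, YZ-mask fill 18/36): 21 voxels remain
carve view 3 (along y, XZ-mask fill 11/36): 5 voxels remain

voxel count = 5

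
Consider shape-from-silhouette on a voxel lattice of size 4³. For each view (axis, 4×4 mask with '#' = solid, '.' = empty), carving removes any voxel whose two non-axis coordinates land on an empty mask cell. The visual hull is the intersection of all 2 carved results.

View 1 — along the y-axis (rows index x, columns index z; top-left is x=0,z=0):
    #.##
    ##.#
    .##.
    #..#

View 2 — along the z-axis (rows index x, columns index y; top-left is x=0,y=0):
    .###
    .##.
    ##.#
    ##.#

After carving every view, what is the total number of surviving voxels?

remaining voxels: 27

before carving: 64 voxels (4×4×4)
step 1: project along y, AND mask (10/16) → |grid| = 40
step 2: project along z, AND mask (11/16) → |grid| = 27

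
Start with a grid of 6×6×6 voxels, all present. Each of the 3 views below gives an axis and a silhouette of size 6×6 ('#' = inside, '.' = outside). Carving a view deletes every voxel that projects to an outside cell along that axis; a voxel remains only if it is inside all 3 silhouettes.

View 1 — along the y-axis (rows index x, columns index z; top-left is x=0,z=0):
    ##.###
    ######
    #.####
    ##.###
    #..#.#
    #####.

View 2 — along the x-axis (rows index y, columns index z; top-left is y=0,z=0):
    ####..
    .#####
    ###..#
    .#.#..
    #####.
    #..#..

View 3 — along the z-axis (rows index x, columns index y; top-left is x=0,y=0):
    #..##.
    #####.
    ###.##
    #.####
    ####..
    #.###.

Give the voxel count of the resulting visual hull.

start: 6×6×6 = 216 voxels
carve view 1 (along y, XZ-mask fill 29/36): 174 voxels remain
carve view 2 (along x, YZ-mask fill 22/36): 106 voxels remain
carve view 3 (along z, XY-mask fill 26/36): 80 voxels remain

remaining voxels: 80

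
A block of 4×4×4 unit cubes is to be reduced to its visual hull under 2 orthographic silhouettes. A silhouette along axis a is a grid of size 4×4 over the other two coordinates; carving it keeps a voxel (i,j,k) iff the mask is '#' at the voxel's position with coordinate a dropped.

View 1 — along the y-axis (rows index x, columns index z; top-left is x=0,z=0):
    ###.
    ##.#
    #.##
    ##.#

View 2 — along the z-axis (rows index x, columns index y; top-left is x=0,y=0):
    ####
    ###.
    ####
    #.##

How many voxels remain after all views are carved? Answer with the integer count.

initial block: 4^3 = 64
V1 y: intersect with XZ mask (12 set) -- 48 left
V2 z: intersect with XY mask (14 set) -- 42 left

42 voxels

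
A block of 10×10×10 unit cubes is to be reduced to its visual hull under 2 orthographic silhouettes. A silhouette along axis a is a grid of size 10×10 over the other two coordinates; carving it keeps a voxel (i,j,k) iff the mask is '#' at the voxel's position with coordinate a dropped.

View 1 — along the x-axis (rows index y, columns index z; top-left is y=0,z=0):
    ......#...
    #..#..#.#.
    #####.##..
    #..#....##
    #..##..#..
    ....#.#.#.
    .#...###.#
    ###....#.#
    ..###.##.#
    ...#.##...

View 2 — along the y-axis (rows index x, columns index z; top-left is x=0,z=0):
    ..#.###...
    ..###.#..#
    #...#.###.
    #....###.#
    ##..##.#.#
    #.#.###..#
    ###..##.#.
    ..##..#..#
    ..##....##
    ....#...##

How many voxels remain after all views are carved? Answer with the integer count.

full grid |V| = 1000
  1. axis=0 (YZ plane), |mask|=42  ⇒  voxels=420
  2. axis=1 (XZ plane), |mask|=48  ⇒  voxels=205

|visual hull| = 205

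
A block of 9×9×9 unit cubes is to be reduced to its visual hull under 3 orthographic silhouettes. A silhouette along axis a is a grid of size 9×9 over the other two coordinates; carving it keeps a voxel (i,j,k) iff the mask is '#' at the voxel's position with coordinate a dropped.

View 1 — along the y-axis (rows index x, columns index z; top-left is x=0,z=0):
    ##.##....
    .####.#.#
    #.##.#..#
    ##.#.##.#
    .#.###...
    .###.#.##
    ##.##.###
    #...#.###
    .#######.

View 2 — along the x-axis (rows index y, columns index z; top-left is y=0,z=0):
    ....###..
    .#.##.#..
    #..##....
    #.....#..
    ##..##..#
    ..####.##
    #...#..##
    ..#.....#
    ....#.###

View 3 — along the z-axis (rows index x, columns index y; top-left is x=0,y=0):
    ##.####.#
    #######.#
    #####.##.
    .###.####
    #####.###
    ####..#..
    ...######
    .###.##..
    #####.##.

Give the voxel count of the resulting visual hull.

initial block: 9^3 = 729
[1] y-view keeps 50 columns → grid now 450
[2] x-view keeps 33 columns → grid now 185
[3] z-view keeps 60 columns → grid now 127

|visual hull| = 127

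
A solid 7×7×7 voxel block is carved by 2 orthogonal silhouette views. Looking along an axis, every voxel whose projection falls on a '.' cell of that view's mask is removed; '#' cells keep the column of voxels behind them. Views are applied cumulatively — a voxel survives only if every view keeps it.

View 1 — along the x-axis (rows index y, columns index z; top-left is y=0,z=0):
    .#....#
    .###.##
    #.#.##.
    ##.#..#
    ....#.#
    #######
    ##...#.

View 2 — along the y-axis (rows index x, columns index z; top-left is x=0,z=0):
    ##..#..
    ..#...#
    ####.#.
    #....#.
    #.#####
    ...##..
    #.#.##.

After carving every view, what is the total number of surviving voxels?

initial block: 7^3 = 343
[1] x-view keeps 27 columns → grid now 189
[2] y-view keeps 24 columns → grid now 89

|visual hull| = 89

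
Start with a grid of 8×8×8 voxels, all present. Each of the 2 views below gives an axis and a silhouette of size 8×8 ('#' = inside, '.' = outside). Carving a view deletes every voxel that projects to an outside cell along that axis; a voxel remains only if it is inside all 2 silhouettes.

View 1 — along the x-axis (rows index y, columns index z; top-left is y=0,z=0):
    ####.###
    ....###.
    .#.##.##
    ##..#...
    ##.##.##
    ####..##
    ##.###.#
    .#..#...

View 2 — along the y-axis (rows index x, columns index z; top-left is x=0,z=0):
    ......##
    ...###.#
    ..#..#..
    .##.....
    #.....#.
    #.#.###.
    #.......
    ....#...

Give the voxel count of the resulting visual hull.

remaining voxels: 85

before carving: 512 voxels (8×8×8)
V1 x: intersect with YZ mask (38 set) -- 304 left
V2 y: intersect with XZ mask (19 set) -- 85 left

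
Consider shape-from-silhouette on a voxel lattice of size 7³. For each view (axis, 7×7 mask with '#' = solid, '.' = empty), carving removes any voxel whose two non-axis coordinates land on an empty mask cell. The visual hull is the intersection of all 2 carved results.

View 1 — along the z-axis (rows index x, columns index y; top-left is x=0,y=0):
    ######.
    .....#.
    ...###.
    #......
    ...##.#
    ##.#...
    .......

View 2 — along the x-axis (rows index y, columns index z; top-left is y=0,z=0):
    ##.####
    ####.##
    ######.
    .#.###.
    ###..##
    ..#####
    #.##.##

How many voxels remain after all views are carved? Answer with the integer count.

full grid |V| = 343
after view 1 [z-axis, 17 of 49 cells solid] → remaining = 119
after view 2 [x-axis, 37 of 49 cells solid] → remaining = 87

|visual hull| = 87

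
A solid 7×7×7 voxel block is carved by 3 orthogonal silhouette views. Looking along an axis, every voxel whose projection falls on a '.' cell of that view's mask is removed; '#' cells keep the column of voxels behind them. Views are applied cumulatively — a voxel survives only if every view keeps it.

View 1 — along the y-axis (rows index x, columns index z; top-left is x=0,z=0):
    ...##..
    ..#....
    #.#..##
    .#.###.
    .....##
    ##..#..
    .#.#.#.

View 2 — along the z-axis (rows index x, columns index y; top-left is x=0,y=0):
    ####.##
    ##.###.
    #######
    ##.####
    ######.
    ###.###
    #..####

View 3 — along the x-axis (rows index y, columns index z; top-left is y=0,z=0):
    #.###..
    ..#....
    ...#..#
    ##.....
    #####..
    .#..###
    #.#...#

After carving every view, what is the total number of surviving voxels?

before carving: 343 voxels (7×7×7)
[1] y-view keeps 19 columns → grid now 133
[2] z-view keeps 41 columns → grid now 114
[3] x-view keeps 21 columns → grid now 45

remaining voxels: 45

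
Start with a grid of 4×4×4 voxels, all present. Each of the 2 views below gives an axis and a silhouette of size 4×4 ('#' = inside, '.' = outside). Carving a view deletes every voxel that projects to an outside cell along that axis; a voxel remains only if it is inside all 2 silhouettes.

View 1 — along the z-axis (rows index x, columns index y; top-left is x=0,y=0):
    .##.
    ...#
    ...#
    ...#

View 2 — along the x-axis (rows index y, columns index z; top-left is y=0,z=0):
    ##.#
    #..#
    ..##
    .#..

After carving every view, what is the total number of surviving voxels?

voxel count = 7

initial block: 4^3 = 64
  1. axis=2 (XY plane), |mask|=5  ⇒  voxels=20
  2. axis=0 (YZ plane), |mask|=8  ⇒  voxels=7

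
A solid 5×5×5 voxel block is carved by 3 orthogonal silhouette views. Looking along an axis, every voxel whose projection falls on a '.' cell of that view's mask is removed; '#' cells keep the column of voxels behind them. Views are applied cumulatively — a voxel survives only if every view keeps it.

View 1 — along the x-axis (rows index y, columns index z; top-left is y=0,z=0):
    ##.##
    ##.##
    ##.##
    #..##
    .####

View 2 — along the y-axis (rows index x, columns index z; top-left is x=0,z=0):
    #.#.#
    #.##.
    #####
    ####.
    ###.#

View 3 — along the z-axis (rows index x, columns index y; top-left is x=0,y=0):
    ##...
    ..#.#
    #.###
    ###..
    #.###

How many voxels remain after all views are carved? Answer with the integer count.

before carving: 125 voxels (5×5×5)
  1. axis=0 (YZ plane), |mask|=19  ⇒  voxels=95
  2. axis=1 (XZ plane), |mask|=19  ⇒  voxels=67
  3. axis=2 (XY plane), |mask|=15  ⇒  voxels=43

voxel count = 43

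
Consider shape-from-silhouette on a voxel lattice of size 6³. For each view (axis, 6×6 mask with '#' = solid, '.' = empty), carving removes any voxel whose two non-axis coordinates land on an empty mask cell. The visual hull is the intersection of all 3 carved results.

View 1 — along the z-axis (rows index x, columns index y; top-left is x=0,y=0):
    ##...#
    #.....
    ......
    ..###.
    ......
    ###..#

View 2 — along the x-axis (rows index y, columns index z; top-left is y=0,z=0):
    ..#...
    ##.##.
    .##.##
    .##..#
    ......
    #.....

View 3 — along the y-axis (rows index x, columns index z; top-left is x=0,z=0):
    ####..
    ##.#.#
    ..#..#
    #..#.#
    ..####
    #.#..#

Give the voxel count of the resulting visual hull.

start: 6×6×6 = 216 voxels
[1] z-view keeps 11 columns → grid now 66
[2] x-view keeps 13 columns → grid now 24
[3] y-view keeps 20 columns → grid now 12

voxel count = 12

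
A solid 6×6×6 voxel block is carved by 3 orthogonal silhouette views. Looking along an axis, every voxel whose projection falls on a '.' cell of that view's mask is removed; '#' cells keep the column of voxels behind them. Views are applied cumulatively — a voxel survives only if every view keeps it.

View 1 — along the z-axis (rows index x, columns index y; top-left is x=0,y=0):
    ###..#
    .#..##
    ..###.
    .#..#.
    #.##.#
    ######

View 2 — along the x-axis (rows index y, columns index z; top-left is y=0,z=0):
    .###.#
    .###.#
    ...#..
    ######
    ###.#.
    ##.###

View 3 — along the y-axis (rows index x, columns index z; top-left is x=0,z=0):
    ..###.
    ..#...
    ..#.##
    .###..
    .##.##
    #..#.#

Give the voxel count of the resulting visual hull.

full grid |V| = 216
  1. axis=2 (XY plane), |mask|=22  ⇒  voxels=132
  2. axis=0 (YZ plane), |mask|=24  ⇒  voxels=86
  3. axis=1 (XZ plane), |mask|=17  ⇒  voxels=41

41 voxels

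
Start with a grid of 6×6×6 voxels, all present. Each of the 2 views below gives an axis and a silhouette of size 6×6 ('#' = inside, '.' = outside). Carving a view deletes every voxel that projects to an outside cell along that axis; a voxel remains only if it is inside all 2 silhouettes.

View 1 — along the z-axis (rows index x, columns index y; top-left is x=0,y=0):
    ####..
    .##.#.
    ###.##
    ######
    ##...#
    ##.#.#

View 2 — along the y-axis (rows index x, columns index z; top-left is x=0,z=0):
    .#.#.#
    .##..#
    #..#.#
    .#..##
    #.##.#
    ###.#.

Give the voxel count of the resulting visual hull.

before carving: 216 voxels (6×6×6)
V1 z: intersect with XY mask (25 set) -- 150 left
V2 y: intersect with XZ mask (20 set) -- 82 left

82 voxels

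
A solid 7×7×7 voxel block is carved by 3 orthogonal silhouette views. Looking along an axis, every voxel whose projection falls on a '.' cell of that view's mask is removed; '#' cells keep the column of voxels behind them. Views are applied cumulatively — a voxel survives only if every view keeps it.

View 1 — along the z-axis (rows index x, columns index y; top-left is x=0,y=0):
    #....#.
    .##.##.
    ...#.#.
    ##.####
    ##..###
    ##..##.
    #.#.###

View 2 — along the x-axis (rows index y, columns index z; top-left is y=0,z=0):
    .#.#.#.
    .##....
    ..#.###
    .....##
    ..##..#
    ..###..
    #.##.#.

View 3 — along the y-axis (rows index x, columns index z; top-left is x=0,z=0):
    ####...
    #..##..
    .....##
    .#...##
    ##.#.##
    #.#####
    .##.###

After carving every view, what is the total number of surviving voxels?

voxel count = 48

before carving: 343 voxels (7×7×7)
V1 z: intersect with XY mask (28 set) -- 196 left
V2 x: intersect with YZ mask (21 set) -- 83 left
V3 y: intersect with XZ mask (28 set) -- 48 left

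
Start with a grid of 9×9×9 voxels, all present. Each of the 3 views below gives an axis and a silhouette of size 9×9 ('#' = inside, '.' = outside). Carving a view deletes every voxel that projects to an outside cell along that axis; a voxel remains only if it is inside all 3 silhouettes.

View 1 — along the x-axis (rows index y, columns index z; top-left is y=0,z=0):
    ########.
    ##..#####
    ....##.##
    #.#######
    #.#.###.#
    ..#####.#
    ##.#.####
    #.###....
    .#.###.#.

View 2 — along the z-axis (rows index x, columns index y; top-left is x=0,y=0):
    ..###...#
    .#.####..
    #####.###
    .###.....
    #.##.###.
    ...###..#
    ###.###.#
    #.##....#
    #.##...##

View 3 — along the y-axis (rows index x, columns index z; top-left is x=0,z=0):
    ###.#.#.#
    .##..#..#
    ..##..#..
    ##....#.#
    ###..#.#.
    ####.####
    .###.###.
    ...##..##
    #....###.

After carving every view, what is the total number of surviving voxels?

initial block: 9^3 = 729
V1 x: intersect with YZ mask (55 set) -- 495 left
V2 z: intersect with XY mask (46 set) -- 284 left
V3 y: intersect with XZ mask (44 set) -- 145 left

145 voxels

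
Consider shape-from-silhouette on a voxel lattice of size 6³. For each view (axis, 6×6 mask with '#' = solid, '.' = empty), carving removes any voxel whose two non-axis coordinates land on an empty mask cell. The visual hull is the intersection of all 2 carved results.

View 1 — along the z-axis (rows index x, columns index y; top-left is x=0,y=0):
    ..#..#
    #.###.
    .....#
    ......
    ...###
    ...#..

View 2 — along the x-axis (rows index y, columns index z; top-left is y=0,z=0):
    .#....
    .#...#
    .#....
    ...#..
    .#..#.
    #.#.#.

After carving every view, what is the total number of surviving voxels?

initial block: 6^3 = 216
[1] z-view keeps 11 columns → grid now 66
[2] x-view keeps 10 columns → grid now 19

|visual hull| = 19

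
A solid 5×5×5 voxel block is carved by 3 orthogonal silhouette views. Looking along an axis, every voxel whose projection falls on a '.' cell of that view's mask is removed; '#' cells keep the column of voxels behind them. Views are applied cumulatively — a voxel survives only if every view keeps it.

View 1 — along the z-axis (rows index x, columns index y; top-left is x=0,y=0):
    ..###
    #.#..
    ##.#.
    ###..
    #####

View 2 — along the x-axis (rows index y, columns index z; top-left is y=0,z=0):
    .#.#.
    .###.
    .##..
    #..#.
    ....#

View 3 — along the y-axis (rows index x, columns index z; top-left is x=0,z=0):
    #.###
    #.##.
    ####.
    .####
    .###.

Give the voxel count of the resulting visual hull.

28 voxels

start: 5×5×5 = 125 voxels
step 1: project along z, AND mask (16/25) → |grid| = 80
step 2: project along x, AND mask (10/25) → |grid| = 33
step 3: project along y, AND mask (18/25) → |grid| = 28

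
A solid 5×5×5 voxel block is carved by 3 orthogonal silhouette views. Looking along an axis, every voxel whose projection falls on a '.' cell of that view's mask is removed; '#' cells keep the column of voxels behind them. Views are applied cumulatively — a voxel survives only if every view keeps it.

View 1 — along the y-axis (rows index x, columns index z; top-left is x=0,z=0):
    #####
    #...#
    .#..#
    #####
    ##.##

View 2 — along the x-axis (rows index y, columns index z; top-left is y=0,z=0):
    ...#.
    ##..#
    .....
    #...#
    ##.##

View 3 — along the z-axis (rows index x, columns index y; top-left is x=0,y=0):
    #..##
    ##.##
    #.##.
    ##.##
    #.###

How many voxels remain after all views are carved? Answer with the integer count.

before carving: 125 voxels (5×5×5)
V1 y: intersect with XZ mask (18 set) -- 90 left
V2 x: intersect with YZ mask (10 set) -- 41 left
V3 z: intersect with XY mask (18 set) -- 31 left

remaining voxels: 31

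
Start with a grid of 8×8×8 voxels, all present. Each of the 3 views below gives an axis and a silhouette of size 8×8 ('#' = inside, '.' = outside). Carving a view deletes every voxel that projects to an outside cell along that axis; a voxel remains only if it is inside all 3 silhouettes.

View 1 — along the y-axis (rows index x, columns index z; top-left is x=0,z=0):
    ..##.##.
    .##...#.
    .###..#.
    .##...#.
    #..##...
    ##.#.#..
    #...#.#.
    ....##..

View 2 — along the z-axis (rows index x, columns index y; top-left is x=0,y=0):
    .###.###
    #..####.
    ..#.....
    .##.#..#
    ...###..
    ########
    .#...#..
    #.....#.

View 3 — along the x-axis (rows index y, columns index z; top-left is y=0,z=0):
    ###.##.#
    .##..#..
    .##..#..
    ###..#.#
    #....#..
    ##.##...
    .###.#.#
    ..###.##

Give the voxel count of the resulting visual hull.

voxel count = 57

initial block: 8^3 = 512
step 1: project along y, AND mask (26/64) → |grid| = 208
step 2: project along z, AND mask (31/64) → |grid| = 106
step 3: project along x, AND mask (33/64) → |grid| = 57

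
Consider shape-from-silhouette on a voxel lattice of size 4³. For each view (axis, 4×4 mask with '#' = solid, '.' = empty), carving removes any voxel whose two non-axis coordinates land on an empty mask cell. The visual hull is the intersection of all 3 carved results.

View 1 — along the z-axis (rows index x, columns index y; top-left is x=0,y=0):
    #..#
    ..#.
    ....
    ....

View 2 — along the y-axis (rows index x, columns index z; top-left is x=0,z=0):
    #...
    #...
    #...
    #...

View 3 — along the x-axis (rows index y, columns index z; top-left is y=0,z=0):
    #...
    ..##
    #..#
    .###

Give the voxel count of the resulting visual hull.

|visual hull| = 2

before carving: 64 voxels (4×4×4)
after view 1 [z-axis, 3 of 16 cells solid] → remaining = 12
after view 2 [y-axis, 4 of 16 cells solid] → remaining = 3
after view 3 [x-axis, 8 of 16 cells solid] → remaining = 2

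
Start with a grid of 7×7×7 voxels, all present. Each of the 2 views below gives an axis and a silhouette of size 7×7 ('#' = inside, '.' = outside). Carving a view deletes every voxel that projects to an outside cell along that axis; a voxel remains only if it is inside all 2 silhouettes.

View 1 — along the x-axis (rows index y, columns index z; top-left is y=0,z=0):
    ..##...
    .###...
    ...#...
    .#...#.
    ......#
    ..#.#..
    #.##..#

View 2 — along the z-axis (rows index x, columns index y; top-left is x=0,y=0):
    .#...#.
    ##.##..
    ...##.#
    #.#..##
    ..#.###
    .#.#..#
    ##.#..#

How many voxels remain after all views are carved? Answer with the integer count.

voxel count = 57

full grid |V| = 343
after view 1 [x-axis, 15 of 49 cells solid] → remaining = 105
after view 2 [z-axis, 24 of 49 cells solid] → remaining = 57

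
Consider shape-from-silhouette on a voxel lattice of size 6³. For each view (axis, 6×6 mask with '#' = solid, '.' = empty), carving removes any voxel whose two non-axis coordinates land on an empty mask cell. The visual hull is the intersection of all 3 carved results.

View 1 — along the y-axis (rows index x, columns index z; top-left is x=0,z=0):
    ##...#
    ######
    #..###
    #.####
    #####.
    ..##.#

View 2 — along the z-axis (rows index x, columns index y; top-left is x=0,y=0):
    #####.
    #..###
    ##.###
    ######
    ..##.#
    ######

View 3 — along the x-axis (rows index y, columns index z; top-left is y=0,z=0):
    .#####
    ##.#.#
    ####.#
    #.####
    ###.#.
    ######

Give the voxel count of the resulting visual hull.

before carving: 216 voxels (6×6×6)
[1] y-view keeps 26 columns → grid now 156
[2] z-view keeps 29 columns → grid now 122
[3] x-view keeps 29 columns → grid now 100

voxel count = 100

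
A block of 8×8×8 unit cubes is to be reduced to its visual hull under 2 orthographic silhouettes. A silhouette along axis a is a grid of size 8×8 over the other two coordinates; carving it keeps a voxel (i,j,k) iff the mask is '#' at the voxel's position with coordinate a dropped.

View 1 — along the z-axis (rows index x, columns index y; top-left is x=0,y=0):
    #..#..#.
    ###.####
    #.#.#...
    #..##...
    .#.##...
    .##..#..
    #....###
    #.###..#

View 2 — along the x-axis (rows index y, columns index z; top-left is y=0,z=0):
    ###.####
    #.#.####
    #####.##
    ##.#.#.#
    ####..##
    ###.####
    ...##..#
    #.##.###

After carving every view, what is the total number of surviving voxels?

before carving: 512 voxels (8×8×8)
[1] z-view keeps 31 columns → grid now 248
[2] x-view keeps 47 columns → grid now 186

|visual hull| = 186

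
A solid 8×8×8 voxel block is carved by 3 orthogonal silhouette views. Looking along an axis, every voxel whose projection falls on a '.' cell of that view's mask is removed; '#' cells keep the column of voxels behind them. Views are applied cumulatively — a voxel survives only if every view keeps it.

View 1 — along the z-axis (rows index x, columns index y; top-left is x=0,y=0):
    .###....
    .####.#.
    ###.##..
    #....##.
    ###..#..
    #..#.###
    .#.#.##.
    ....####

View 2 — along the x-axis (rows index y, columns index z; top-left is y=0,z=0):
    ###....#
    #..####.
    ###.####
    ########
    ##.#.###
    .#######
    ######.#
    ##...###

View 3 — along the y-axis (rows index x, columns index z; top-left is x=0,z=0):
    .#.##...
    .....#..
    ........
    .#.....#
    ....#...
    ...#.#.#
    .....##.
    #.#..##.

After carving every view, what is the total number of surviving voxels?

voxel count = 52

before carving: 512 voxels (8×8×8)
[1] z-view keeps 33 columns → grid now 264
[2] x-view keeps 49 columns → grid now 206
[3] y-view keeps 16 columns → grid now 52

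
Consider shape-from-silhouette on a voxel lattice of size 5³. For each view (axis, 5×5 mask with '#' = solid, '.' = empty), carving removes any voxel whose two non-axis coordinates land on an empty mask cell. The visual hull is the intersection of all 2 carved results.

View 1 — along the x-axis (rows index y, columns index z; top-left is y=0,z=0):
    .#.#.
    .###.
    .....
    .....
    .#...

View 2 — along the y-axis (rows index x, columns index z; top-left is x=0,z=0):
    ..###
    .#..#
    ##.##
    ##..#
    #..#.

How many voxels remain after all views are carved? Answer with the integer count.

remaining voxels: 16

initial block: 5^3 = 125
step 1: project along x, AND mask (6/25) → |grid| = 30
step 2: project along y, AND mask (14/25) → |grid| = 16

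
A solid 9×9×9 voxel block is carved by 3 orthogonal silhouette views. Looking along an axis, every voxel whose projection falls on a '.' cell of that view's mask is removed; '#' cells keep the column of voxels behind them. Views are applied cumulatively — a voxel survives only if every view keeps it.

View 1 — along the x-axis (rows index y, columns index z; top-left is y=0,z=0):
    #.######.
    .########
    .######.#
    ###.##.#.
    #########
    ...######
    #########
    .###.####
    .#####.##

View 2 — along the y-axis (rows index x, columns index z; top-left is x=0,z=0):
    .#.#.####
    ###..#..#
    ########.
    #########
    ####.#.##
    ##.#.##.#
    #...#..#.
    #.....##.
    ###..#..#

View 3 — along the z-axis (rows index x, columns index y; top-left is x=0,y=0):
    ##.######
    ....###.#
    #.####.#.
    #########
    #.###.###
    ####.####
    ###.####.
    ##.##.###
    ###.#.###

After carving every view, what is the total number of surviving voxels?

initial block: 9^3 = 729
carve view 1 (along x, YZ-mask fill 66/81): 594 voxels remain
carve view 2 (along y, XZ-mask fill 52/81): 373 voxels remain
carve view 3 (along z, XY-mask fill 63/81): 298 voxels remain

voxel count = 298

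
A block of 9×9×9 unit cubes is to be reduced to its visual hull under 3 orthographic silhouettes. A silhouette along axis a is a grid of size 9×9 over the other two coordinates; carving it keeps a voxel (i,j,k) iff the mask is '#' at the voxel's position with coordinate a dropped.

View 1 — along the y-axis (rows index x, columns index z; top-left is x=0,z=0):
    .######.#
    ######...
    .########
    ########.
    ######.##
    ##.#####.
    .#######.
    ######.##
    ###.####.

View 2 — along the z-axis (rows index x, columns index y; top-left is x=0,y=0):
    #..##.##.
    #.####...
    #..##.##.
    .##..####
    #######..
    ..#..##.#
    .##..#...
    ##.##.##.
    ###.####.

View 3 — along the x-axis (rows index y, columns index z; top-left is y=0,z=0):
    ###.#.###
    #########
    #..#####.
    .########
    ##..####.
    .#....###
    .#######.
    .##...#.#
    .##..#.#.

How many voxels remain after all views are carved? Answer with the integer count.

full grid |V| = 729
carve view 1 (along y, XZ-mask fill 66/81): 594 voxels remain
carve view 2 (along z, XY-mask fill 48/81): 355 voxels remain
carve view 3 (along x, YZ-mask fill 55/81): 249 voxels remain

249 voxels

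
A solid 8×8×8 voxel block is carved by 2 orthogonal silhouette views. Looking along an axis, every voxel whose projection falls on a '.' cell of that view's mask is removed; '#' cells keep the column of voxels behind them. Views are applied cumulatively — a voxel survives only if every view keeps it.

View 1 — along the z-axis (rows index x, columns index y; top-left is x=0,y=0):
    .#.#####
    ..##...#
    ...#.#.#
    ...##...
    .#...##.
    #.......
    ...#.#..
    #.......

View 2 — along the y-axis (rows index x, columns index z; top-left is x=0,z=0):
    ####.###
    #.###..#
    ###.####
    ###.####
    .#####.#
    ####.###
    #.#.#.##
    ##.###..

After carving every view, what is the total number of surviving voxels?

voxel count = 132

initial block: 8^3 = 512
V1 z: intersect with XY mask (21 set) -- 168 left
V2 y: intersect with XZ mask (49 set) -- 132 left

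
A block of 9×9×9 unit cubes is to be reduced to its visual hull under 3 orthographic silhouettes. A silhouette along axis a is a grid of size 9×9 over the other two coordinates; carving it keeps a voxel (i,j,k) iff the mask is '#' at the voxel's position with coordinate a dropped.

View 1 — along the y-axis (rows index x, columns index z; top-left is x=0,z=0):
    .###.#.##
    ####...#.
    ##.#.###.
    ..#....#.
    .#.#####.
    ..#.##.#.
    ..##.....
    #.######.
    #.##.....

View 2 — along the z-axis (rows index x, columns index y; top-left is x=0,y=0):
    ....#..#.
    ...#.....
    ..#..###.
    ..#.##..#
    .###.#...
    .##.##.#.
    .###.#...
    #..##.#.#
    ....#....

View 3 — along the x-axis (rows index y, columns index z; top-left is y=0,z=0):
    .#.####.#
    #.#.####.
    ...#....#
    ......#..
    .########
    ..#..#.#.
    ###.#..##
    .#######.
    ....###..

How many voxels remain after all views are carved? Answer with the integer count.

initial block: 9^3 = 729
step 1: project along y, AND mask (41/81) → |grid| = 369
step 2: project along z, AND mask (30/81) → |grid| = 139
step 3: project along x, AND mask (42/81) → |grid| = 72

72 voxels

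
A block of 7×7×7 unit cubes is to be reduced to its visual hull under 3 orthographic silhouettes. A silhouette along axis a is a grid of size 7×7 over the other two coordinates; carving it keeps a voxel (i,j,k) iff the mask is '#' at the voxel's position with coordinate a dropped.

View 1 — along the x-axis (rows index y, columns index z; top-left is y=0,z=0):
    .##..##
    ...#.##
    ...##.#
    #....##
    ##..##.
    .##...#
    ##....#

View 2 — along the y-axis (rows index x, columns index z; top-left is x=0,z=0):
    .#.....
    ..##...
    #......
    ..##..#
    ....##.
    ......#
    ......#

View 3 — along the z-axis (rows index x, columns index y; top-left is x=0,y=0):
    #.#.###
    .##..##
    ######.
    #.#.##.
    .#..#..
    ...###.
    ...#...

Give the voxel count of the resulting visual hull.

full grid |V| = 343
step 1: project along x, AND mask (23/49) → |grid| = 161
step 2: project along y, AND mask (11/49) → |grid| = 39
step 3: project along z, AND mask (25/49) → |grid| = 21

21 voxels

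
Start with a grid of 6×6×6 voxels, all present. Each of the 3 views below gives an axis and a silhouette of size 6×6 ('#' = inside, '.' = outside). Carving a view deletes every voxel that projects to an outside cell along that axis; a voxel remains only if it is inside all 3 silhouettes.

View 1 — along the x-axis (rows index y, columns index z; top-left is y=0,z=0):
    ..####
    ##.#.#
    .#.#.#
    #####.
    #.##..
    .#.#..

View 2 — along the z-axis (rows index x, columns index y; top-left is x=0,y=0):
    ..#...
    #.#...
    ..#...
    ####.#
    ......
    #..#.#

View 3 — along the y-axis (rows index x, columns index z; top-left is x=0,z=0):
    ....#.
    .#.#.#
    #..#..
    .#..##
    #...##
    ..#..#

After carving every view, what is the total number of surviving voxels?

voxel count = 18

full grid |V| = 216
  1. axis=0 (YZ plane), |mask|=21  ⇒  voxels=126
  2. axis=2 (XY plane), |mask|=12  ⇒  voxels=42
  3. axis=1 (XZ plane), |mask|=14  ⇒  voxels=18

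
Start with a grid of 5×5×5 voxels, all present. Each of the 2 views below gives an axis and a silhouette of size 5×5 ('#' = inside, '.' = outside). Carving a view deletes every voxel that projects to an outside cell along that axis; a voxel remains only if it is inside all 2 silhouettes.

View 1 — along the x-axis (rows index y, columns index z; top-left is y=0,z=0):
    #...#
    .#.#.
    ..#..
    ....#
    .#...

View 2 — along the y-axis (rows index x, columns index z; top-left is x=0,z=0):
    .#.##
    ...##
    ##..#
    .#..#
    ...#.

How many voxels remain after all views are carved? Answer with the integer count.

remaining voxels: 18

start: 5×5×5 = 125 voxels
  1. axis=0 (YZ plane), |mask|=7  ⇒  voxels=35
  2. axis=1 (XZ plane), |mask|=11  ⇒  voxels=18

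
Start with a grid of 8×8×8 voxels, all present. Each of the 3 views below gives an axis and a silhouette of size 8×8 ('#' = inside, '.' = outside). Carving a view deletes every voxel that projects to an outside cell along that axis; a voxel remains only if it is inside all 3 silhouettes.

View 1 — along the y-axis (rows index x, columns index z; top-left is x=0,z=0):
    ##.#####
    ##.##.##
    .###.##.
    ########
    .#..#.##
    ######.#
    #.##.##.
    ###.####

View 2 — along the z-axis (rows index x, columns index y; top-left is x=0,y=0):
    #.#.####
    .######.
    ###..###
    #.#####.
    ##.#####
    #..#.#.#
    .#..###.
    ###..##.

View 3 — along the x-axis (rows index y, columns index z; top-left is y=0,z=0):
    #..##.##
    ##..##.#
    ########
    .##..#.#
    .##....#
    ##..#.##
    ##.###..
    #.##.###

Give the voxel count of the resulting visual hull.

full grid |V| = 512
[1] y-view keeps 49 columns → grid now 392
[2] z-view keeps 44 columns → grid now 267
[3] x-view keeps 41 columns → grid now 168

voxel count = 168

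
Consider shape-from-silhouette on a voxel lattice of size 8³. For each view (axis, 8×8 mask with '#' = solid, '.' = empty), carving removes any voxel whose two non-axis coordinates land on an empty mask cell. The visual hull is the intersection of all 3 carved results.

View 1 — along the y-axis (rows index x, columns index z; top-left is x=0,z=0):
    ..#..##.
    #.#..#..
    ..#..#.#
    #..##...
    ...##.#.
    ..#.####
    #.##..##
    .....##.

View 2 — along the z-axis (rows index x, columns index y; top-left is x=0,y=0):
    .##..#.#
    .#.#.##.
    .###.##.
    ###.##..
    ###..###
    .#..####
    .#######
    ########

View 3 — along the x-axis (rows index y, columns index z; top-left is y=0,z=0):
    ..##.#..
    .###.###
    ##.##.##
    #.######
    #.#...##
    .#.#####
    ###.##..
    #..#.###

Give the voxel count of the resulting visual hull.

103 voxels

initial block: 8^3 = 512
after view 1 [y-axis, 27 of 64 cells solid] → remaining = 216
after view 2 [z-axis, 44 of 64 cells solid] → remaining = 148
after view 3 [x-axis, 42 of 64 cells solid] → remaining = 103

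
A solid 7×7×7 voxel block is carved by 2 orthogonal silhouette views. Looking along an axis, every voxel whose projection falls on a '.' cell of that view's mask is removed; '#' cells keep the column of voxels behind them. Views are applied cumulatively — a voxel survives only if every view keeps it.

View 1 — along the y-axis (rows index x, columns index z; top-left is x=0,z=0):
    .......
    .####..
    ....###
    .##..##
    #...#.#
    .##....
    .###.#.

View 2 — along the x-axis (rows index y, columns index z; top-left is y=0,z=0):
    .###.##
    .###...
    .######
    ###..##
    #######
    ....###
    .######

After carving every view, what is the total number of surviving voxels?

voxel count = 108

before carving: 343 voxels (7×7×7)
carve view 1 (along y, XZ-mask fill 20/49): 140 voxels remain
carve view 2 (along x, YZ-mask fill 35/49): 108 voxels remain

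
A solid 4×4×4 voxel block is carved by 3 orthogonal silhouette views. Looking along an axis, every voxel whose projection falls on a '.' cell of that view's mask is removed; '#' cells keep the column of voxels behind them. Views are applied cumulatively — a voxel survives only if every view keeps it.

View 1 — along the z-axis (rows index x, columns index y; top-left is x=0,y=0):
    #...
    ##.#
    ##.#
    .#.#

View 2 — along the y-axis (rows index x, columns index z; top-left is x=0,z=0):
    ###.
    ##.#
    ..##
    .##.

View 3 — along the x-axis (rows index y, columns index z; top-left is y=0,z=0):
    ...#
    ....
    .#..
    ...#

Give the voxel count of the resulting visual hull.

remaining voxels: 4

initial block: 4^3 = 64
after view 1 [z-axis, 9 of 16 cells solid] → remaining = 36
after view 2 [y-axis, 10 of 16 cells solid] → remaining = 22
after view 3 [x-axis, 3 of 16 cells solid] → remaining = 4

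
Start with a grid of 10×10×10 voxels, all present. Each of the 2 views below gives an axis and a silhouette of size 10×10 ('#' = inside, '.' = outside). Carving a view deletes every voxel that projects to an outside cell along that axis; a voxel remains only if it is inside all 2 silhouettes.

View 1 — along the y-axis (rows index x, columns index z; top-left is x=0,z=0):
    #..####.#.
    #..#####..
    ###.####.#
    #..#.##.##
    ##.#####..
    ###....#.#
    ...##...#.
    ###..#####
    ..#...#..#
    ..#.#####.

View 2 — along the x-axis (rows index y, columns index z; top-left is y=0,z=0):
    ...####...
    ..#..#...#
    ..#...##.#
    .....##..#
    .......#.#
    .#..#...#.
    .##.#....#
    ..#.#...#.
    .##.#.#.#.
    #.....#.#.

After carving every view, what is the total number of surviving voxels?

before carving: 1000 voxels (10×10×10)
step 1: project along y, AND mask (58/100) → |grid| = 580
step 2: project along x, AND mask (34/100) → |grid| = 197

197 voxels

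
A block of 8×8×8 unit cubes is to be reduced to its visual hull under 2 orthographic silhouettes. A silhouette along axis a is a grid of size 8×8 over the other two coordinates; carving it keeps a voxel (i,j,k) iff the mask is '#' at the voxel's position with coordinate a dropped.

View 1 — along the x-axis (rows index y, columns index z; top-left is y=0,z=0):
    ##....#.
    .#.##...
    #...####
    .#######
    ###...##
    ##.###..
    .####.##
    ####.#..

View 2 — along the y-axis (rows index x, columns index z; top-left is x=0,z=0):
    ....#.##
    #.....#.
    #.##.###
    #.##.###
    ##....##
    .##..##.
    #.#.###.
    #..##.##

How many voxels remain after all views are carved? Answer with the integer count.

remaining voxels: 166

start: 8×8×8 = 512 voxels
carve view 1 (along x, YZ-mask fill 39/64): 312 voxels remain
carve view 2 (along y, XZ-mask fill 35/64): 166 voxels remain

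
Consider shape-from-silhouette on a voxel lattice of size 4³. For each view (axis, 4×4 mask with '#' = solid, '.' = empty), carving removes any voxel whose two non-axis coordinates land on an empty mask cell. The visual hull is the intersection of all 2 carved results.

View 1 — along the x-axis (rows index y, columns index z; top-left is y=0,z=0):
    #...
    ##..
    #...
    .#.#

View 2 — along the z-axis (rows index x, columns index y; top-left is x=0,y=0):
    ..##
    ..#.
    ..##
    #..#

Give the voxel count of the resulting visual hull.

initial block: 4^3 = 64
[1] x-view keeps 6 columns → grid now 24
[2] z-view keeps 7 columns → grid now 10

voxel count = 10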